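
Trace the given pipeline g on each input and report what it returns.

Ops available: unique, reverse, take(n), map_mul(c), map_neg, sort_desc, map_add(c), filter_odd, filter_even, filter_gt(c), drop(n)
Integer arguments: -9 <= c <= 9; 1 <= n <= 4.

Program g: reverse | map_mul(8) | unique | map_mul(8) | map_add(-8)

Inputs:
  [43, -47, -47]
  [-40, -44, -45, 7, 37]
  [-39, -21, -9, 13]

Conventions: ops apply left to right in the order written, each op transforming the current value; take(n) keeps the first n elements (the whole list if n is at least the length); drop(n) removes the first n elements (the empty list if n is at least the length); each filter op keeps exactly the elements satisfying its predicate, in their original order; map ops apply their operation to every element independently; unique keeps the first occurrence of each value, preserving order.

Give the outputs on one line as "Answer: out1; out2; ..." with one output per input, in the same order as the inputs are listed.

Execution, op by op:
  [43, -47, -47] -> [-47, -47, 43] -> [-376, -376, 344] -> [-376, 344] -> [-3008, 2752] -> [-3016, 2744]
  [-40, -44, -45, 7, 37] -> [37, 7, -45, -44, -40] -> [296, 56, -360, -352, -320] -> [296, 56, -360, -352, -320] -> [2368, 448, -2880, -2816, -2560] -> [2360, 440, -2888, -2824, -2568]
  [-39, -21, -9, 13] -> [13, -9, -21, -39] -> [104, -72, -168, -312] -> [104, -72, -168, -312] -> [832, -576, -1344, -2496] -> [824, -584, -1352, -2504]

[-3016, 2744]; [2360, 440, -2888, -2824, -2568]; [824, -584, -1352, -2504]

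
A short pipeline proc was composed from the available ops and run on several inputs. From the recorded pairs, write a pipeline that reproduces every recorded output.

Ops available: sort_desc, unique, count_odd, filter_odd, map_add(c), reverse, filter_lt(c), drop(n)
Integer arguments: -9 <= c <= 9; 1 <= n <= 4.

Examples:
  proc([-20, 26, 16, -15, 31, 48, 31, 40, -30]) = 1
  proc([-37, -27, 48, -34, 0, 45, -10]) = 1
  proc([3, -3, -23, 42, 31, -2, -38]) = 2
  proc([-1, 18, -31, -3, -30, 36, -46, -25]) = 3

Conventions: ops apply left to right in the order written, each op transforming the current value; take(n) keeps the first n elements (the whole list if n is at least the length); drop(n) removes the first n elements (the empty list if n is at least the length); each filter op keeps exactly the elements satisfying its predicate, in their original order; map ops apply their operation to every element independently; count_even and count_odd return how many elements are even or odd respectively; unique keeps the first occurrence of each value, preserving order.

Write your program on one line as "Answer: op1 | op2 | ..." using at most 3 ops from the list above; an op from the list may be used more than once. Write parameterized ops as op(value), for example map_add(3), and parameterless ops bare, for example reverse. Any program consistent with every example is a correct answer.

drop(1) | filter_lt(7) | count_odd

Check, running the answer program on each example:
  [-20, 26, 16, -15, 31, 48, 31, 40, -30] -> [26, 16, -15, 31, 48, 31, 40, -30] -> [-15, -30] -> 1
  [-37, -27, 48, -34, 0, 45, -10] -> [-27, 48, -34, 0, 45, -10] -> [-27, -34, 0, -10] -> 1
  [3, -3, -23, 42, 31, -2, -38] -> [-3, -23, 42, 31, -2, -38] -> [-3, -23, -2, -38] -> 2
  [-1, 18, -31, -3, -30, 36, -46, -25] -> [18, -31, -3, -30, 36, -46, -25] -> [-31, -3, -30, -46, -25] -> 3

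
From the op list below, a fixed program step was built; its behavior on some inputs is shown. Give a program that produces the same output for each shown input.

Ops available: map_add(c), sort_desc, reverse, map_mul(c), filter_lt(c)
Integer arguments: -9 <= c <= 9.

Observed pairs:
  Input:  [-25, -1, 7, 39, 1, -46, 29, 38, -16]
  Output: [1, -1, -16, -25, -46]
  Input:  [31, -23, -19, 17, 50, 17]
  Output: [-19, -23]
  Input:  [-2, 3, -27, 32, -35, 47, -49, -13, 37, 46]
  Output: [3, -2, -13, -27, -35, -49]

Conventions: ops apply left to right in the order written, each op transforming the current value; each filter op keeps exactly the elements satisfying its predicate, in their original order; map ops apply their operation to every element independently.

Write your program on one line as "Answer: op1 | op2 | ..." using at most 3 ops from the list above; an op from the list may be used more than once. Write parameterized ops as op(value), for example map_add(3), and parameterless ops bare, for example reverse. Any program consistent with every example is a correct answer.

filter_lt(5) | sort_desc

Check, running the answer program on each example:
  [-25, -1, 7, 39, 1, -46, 29, 38, -16] -> [-25, -1, 1, -46, -16] -> [1, -1, -16, -25, -46]
  [31, -23, -19, 17, 50, 17] -> [-23, -19] -> [-19, -23]
  [-2, 3, -27, 32, -35, 47, -49, -13, 37, 46] -> [-2, 3, -27, -35, -49, -13] -> [3, -2, -13, -27, -35, -49]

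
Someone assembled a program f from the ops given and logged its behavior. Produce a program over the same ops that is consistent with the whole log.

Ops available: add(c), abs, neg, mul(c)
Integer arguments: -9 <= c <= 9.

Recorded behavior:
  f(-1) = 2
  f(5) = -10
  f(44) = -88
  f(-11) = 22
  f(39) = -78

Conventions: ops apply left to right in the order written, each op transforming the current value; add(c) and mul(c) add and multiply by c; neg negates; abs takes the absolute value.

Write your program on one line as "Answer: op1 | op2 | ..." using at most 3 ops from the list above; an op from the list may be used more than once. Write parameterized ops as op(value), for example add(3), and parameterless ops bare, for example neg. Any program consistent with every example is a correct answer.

mul(2) | neg

Check, running the answer program on each example:
  -1 -> -2 -> 2
  5 -> 10 -> -10
  44 -> 88 -> -88
  -11 -> -22 -> 22
  39 -> 78 -> -78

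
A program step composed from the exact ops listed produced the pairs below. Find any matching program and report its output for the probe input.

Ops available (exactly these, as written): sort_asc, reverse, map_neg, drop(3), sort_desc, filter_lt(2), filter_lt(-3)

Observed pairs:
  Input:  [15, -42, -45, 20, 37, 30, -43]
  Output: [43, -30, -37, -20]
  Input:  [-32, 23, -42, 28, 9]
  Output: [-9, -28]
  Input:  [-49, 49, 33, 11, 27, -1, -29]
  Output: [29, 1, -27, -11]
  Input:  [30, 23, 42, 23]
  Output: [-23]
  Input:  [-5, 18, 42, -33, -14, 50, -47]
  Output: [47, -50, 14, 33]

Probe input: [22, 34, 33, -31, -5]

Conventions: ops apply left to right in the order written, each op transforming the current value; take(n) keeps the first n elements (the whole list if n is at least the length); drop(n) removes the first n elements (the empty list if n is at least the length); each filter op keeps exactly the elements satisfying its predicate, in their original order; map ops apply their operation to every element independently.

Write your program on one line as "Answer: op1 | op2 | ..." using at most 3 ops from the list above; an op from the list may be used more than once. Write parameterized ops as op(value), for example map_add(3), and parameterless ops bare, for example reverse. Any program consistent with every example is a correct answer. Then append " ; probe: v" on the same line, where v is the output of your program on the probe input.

drop(3) | reverse | map_neg ; probe: [5, 31]

Check, running the answer program on each example:
  [15, -42, -45, 20, 37, 30, -43] -> [20, 37, 30, -43] -> [-43, 30, 37, 20] -> [43, -30, -37, -20]
  [-32, 23, -42, 28, 9] -> [28, 9] -> [9, 28] -> [-9, -28]
  [-49, 49, 33, 11, 27, -1, -29] -> [11, 27, -1, -29] -> [-29, -1, 27, 11] -> [29, 1, -27, -11]
  [30, 23, 42, 23] -> [23] -> [23] -> [-23]
  [-5, 18, 42, -33, -14, 50, -47] -> [-33, -14, 50, -47] -> [-47, 50, -14, -33] -> [47, -50, 14, 33]
  probe: [22, 34, 33, -31, -5] -> [-31, -5] -> [-5, -31] -> [5, 31]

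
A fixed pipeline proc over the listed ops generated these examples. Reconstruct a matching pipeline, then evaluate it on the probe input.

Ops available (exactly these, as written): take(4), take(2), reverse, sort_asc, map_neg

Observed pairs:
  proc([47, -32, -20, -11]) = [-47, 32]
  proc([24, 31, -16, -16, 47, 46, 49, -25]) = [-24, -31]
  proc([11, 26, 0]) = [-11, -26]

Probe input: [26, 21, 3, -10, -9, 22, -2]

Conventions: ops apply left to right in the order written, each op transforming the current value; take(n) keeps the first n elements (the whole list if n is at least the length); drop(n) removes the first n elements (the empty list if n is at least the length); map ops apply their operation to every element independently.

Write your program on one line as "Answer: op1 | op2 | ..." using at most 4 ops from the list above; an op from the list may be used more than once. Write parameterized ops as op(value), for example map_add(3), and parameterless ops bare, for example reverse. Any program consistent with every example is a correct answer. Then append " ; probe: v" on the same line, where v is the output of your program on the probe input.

take(4) | take(2) | map_neg ; probe: [-26, -21]

Check, running the answer program on each example:
  [47, -32, -20, -11] -> [47, -32, -20, -11] -> [47, -32] -> [-47, 32]
  [24, 31, -16, -16, 47, 46, 49, -25] -> [24, 31, -16, -16] -> [24, 31] -> [-24, -31]
  [11, 26, 0] -> [11, 26, 0] -> [11, 26] -> [-11, -26]
  probe: [26, 21, 3, -10, -9, 22, -2] -> [26, 21, 3, -10] -> [26, 21] -> [-26, -21]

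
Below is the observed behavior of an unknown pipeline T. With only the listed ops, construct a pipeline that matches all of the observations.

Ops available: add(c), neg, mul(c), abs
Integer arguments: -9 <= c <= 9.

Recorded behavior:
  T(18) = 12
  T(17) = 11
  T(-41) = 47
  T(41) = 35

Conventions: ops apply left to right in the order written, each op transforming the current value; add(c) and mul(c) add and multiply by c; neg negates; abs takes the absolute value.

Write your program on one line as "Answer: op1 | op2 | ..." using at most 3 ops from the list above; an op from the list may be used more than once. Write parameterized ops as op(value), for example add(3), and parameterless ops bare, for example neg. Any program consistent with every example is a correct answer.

neg | add(6) | abs

Check, running the answer program on each example:
  18 -> -18 -> -12 -> 12
  17 -> -17 -> -11 -> 11
  -41 -> 41 -> 47 -> 47
  41 -> -41 -> -35 -> 35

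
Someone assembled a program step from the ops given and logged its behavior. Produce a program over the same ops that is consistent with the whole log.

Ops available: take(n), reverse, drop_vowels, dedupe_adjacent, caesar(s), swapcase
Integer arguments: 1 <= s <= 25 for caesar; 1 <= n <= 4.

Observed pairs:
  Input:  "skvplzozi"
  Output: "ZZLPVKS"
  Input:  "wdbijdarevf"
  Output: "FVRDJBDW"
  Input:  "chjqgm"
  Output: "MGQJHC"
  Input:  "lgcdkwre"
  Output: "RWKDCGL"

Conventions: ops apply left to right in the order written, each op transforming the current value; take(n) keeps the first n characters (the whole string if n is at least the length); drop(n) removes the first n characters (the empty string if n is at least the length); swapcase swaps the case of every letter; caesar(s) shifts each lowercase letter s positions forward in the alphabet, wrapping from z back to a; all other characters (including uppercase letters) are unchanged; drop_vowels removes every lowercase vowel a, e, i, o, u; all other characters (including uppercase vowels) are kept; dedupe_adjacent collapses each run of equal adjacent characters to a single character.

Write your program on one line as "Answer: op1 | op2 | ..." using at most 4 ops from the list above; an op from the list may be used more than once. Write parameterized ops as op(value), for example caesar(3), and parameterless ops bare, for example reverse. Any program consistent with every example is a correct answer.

drop_vowels | swapcase | reverse

Check, running the answer program on each example:
  "skvplzozi" -> "skvplzz" -> "SKVPLZZ" -> "ZZLPVKS"
  "wdbijdarevf" -> "wdbjdrvf" -> "WDBJDRVF" -> "FVRDJBDW"
  "chjqgm" -> "chjqgm" -> "CHJQGM" -> "MGQJHC"
  "lgcdkwre" -> "lgcdkwr" -> "LGCDKWR" -> "RWKDCGL"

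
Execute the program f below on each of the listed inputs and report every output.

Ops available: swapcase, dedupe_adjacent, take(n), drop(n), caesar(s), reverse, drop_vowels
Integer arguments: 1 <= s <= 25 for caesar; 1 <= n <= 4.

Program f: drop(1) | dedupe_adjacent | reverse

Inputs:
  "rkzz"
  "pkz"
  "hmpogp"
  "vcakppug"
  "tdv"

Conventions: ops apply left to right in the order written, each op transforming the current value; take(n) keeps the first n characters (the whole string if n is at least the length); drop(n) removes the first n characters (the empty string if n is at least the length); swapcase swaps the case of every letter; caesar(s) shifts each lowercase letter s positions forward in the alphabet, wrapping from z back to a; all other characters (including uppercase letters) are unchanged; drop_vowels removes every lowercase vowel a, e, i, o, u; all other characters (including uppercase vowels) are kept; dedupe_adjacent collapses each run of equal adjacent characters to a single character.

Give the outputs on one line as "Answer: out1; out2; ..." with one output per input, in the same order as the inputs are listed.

Execution, op by op:
  "rkzz" -> "kzz" -> "kz" -> "zk"
  "pkz" -> "kz" -> "kz" -> "zk"
  "hmpogp" -> "mpogp" -> "mpogp" -> "pgopm"
  "vcakppug" -> "cakppug" -> "cakpug" -> "gupkac"
  "tdv" -> "dv" -> "dv" -> "vd"

"zk"; "zk"; "pgopm"; "gupkac"; "vd"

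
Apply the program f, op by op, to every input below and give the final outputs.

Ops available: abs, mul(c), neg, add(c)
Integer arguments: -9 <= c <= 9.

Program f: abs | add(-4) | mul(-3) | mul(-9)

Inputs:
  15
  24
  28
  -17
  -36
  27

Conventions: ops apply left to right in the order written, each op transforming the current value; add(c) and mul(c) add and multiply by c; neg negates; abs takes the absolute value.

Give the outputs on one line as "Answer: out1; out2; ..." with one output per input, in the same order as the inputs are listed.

297; 540; 648; 351; 864; 621

Execution, op by op:
  15 -> 15 -> 11 -> -33 -> 297
  24 -> 24 -> 20 -> -60 -> 540
  28 -> 28 -> 24 -> -72 -> 648
  -17 -> 17 -> 13 -> -39 -> 351
  -36 -> 36 -> 32 -> -96 -> 864
  27 -> 27 -> 23 -> -69 -> 621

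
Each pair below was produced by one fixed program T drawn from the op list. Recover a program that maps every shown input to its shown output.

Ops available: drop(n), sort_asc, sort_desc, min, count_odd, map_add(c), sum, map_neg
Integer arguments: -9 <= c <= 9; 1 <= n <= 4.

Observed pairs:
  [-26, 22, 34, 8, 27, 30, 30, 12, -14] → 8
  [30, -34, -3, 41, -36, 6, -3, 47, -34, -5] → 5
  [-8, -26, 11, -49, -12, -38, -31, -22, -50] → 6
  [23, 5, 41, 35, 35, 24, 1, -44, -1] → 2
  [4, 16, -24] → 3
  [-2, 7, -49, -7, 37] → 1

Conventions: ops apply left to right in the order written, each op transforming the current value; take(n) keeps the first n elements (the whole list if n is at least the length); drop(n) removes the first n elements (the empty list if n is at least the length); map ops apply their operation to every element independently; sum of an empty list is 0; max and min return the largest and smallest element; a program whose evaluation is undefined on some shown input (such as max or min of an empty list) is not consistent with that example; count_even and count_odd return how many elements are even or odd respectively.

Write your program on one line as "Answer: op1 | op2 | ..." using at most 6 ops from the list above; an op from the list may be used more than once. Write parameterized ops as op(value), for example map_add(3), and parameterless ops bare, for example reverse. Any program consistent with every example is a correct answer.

map_neg | sort_desc | map_add(1) | map_neg | count_odd

Check, running the answer program on each example:
  [-26, 22, 34, 8, 27, 30, 30, 12, -14] -> [26, -22, -34, -8, -27, -30, -30, -12, 14] -> [26, 14, -8, -12, -22, -27, -30, -30, -34] -> [27, 15, -7, -11, -21, -26, -29, -29, -33] -> [-27, -15, 7, 11, 21, 26, 29, 29, 33] -> 8
  [30, -34, -3, 41, -36, 6, -3, 47, -34, -5] -> [-30, 34, 3, -41, 36, -6, 3, -47, 34, 5] -> [36, 34, 34, 5, 3, 3, -6, -30, -41, -47] -> [37, 35, 35, 6, 4, 4, -5, -29, -40, -46] -> [-37, -35, -35, -6, -4, -4, 5, 29, 40, 46] -> 5
  [-8, -26, 11, -49, -12, -38, -31, -22, -50] -> [8, 26, -11, 49, 12, 38, 31, 22, 50] -> [50, 49, 38, 31, 26, 22, 12, 8, -11] -> [51, 50, 39, 32, 27, 23, 13, 9, -10] -> [-51, -50, -39, -32, -27, -23, -13, -9, 10] -> 6
  [23, 5, 41, 35, 35, 24, 1, -44, -1] -> [-23, -5, -41, -35, -35, -24, -1, 44, 1] -> [44, 1, -1, -5, -23, -24, -35, -35, -41] -> [45, 2, 0, -4, -22, -23, -34, -34, -40] -> [-45, -2, 0, 4, 22, 23, 34, 34, 40] -> 2
  [4, 16, -24] -> [-4, -16, 24] -> [24, -4, -16] -> [25, -3, -15] -> [-25, 3, 15] -> 3
  [-2, 7, -49, -7, 37] -> [2, -7, 49, 7, -37] -> [49, 7, 2, -7, -37] -> [50, 8, 3, -6, -36] -> [-50, -8, -3, 6, 36] -> 1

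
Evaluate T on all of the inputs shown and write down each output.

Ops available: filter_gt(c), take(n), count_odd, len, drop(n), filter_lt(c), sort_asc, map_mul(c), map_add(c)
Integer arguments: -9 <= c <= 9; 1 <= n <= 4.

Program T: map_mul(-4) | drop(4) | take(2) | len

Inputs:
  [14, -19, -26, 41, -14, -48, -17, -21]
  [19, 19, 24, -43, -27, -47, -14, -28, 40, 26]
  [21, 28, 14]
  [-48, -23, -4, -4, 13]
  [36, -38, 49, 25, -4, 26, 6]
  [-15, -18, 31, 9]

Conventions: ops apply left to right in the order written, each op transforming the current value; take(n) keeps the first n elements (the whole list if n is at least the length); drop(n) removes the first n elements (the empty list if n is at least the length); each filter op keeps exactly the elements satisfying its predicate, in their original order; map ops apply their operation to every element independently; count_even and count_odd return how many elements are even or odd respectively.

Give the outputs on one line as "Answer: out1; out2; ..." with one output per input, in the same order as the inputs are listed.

2; 2; 0; 1; 2; 0

Execution, op by op:
  [14, -19, -26, 41, -14, -48, -17, -21] -> [-56, 76, 104, -164, 56, 192, 68, 84] -> [56, 192, 68, 84] -> [56, 192] -> 2
  [19, 19, 24, -43, -27, -47, -14, -28, 40, 26] -> [-76, -76, -96, 172, 108, 188, 56, 112, -160, -104] -> [108, 188, 56, 112, -160, -104] -> [108, 188] -> 2
  [21, 28, 14] -> [-84, -112, -56] -> [] -> [] -> 0
  [-48, -23, -4, -4, 13] -> [192, 92, 16, 16, -52] -> [-52] -> [-52] -> 1
  [36, -38, 49, 25, -4, 26, 6] -> [-144, 152, -196, -100, 16, -104, -24] -> [16, -104, -24] -> [16, -104] -> 2
  [-15, -18, 31, 9] -> [60, 72, -124, -36] -> [] -> [] -> 0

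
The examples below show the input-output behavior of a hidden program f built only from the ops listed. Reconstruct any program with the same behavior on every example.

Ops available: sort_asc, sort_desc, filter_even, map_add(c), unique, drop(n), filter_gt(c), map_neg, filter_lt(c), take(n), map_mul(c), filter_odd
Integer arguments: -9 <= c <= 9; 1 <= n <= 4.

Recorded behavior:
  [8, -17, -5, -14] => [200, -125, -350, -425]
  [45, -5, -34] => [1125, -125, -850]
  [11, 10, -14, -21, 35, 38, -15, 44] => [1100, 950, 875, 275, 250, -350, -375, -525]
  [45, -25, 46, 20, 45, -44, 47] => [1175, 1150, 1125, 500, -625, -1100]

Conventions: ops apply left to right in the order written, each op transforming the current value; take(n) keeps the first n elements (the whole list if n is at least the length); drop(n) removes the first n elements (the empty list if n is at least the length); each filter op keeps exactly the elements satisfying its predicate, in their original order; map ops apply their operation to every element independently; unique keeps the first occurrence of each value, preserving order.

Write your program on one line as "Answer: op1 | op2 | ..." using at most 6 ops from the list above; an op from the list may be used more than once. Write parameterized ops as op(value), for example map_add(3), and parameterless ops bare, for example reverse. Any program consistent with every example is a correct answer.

map_mul(-5) | unique | sort_asc | map_neg | map_mul(5)

Check, running the answer program on each example:
  [8, -17, -5, -14] -> [-40, 85, 25, 70] -> [-40, 85, 25, 70] -> [-40, 25, 70, 85] -> [40, -25, -70, -85] -> [200, -125, -350, -425]
  [45, -5, -34] -> [-225, 25, 170] -> [-225, 25, 170] -> [-225, 25, 170] -> [225, -25, -170] -> [1125, -125, -850]
  [11, 10, -14, -21, 35, 38, -15, 44] -> [-55, -50, 70, 105, -175, -190, 75, -220] -> [-55, -50, 70, 105, -175, -190, 75, -220] -> [-220, -190, -175, -55, -50, 70, 75, 105] -> [220, 190, 175, 55, 50, -70, -75, -105] -> [1100, 950, 875, 275, 250, -350, -375, -525]
  [45, -25, 46, 20, 45, -44, 47] -> [-225, 125, -230, -100, -225, 220, -235] -> [-225, 125, -230, -100, 220, -235] -> [-235, -230, -225, -100, 125, 220] -> [235, 230, 225, 100, -125, -220] -> [1175, 1150, 1125, 500, -625, -1100]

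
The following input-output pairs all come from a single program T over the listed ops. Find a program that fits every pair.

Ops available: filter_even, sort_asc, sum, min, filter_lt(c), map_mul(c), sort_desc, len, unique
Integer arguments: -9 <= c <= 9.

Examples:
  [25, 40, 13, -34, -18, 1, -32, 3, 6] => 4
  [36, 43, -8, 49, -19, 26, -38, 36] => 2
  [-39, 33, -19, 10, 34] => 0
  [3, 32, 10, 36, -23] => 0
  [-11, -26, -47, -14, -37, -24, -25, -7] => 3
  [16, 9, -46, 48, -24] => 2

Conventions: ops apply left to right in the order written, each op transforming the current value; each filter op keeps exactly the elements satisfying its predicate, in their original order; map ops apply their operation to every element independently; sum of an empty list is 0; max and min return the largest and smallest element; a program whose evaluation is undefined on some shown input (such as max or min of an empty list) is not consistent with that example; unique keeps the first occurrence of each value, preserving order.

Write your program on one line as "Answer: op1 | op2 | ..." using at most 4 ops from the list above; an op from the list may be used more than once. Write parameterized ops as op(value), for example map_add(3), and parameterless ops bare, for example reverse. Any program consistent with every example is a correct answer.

filter_lt(9) | filter_even | map_mul(5) | len

Check, running the answer program on each example:
  [25, 40, 13, -34, -18, 1, -32, 3, 6] -> [-34, -18, 1, -32, 3, 6] -> [-34, -18, -32, 6] -> [-170, -90, -160, 30] -> 4
  [36, 43, -8, 49, -19, 26, -38, 36] -> [-8, -19, -38] -> [-8, -38] -> [-40, -190] -> 2
  [-39, 33, -19, 10, 34] -> [-39, -19] -> [] -> [] -> 0
  [3, 32, 10, 36, -23] -> [3, -23] -> [] -> [] -> 0
  [-11, -26, -47, -14, -37, -24, -25, -7] -> [-11, -26, -47, -14, -37, -24, -25, -7] -> [-26, -14, -24] -> [-130, -70, -120] -> 3
  [16, 9, -46, 48, -24] -> [-46, -24] -> [-46, -24] -> [-230, -120] -> 2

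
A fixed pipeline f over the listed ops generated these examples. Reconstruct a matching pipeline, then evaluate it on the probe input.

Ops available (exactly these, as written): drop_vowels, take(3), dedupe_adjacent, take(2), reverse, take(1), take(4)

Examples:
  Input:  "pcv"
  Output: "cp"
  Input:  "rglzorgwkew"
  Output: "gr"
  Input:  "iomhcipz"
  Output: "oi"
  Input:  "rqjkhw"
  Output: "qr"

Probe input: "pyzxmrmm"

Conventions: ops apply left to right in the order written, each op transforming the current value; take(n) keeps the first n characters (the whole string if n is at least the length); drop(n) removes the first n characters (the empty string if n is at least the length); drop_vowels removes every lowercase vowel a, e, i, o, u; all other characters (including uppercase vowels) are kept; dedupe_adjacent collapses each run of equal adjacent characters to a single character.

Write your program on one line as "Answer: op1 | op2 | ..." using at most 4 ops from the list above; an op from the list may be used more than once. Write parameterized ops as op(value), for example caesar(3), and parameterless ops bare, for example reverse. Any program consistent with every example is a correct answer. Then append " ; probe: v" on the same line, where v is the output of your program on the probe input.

take(3) | take(2) | reverse ; probe: "yp"

Check, running the answer program on each example:
  "pcv" -> "pcv" -> "pc" -> "cp"
  "rglzorgwkew" -> "rgl" -> "rg" -> "gr"
  "iomhcipz" -> "iom" -> "io" -> "oi"
  "rqjkhw" -> "rqj" -> "rq" -> "qr"
  probe: "pyzxmrmm" -> "pyz" -> "py" -> "yp"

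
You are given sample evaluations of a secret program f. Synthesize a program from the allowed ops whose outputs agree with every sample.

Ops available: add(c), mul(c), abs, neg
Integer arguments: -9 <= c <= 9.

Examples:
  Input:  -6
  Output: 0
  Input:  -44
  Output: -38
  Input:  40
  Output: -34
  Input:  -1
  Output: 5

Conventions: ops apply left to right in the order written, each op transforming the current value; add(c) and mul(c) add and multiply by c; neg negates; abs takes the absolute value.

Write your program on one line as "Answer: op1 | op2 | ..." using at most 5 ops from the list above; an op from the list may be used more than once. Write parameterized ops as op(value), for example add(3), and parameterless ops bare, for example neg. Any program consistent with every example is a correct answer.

abs | add(-7) | add(-3) | neg | add(-4)

Check, running the answer program on each example:
  -6 -> 6 -> -1 -> -4 -> 4 -> 0
  -44 -> 44 -> 37 -> 34 -> -34 -> -38
  40 -> 40 -> 33 -> 30 -> -30 -> -34
  -1 -> 1 -> -6 -> -9 -> 9 -> 5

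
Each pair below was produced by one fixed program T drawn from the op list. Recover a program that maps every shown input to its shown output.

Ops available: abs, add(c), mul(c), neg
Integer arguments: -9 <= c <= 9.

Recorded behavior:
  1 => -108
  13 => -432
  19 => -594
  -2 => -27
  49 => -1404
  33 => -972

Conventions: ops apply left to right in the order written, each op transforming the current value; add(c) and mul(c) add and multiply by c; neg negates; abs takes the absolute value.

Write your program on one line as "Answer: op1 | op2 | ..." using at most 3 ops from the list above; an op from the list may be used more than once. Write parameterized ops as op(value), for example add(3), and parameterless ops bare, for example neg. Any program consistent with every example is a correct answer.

mul(3) | add(9) | mul(-9)

Check, running the answer program on each example:
  1 -> 3 -> 12 -> -108
  13 -> 39 -> 48 -> -432
  19 -> 57 -> 66 -> -594
  -2 -> -6 -> 3 -> -27
  49 -> 147 -> 156 -> -1404
  33 -> 99 -> 108 -> -972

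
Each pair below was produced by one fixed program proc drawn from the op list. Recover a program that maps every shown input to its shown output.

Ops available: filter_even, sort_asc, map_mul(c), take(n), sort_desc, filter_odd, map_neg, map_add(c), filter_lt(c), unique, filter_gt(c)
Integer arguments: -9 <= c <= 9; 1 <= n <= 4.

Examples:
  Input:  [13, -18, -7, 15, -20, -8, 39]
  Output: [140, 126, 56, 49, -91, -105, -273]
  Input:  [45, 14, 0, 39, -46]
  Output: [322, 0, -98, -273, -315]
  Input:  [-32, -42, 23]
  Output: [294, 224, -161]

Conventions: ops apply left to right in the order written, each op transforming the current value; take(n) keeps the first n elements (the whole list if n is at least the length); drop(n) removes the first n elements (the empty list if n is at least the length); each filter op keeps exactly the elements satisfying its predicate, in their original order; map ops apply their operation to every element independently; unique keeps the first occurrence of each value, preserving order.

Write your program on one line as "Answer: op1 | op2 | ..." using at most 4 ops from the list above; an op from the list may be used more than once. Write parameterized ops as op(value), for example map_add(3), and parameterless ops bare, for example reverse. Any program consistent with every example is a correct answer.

map_mul(-7) | sort_asc | sort_desc

Check, running the answer program on each example:
  [13, -18, -7, 15, -20, -8, 39] -> [-91, 126, 49, -105, 140, 56, -273] -> [-273, -105, -91, 49, 56, 126, 140] -> [140, 126, 56, 49, -91, -105, -273]
  [45, 14, 0, 39, -46] -> [-315, -98, 0, -273, 322] -> [-315, -273, -98, 0, 322] -> [322, 0, -98, -273, -315]
  [-32, -42, 23] -> [224, 294, -161] -> [-161, 224, 294] -> [294, 224, -161]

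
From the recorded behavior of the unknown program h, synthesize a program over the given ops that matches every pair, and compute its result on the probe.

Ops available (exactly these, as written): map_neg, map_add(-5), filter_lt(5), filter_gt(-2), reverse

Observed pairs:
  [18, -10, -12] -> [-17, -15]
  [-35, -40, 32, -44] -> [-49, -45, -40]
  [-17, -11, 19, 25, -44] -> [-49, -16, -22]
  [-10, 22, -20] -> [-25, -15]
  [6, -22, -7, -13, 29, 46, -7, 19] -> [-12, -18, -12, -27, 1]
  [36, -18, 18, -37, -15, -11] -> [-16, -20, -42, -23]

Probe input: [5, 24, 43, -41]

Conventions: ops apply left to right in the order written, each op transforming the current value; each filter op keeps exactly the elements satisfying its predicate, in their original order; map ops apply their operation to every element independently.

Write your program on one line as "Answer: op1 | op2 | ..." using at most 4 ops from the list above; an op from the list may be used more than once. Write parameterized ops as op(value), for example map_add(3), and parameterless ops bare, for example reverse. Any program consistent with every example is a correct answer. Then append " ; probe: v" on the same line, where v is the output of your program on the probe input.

map_add(-5) | reverse | filter_lt(5) ; probe: [-46, 0]

Check, running the answer program on each example:
  [18, -10, -12] -> [13, -15, -17] -> [-17, -15, 13] -> [-17, -15]
  [-35, -40, 32, -44] -> [-40, -45, 27, -49] -> [-49, 27, -45, -40] -> [-49, -45, -40]
  [-17, -11, 19, 25, -44] -> [-22, -16, 14, 20, -49] -> [-49, 20, 14, -16, -22] -> [-49, -16, -22]
  [-10, 22, -20] -> [-15, 17, -25] -> [-25, 17, -15] -> [-25, -15]
  [6, -22, -7, -13, 29, 46, -7, 19] -> [1, -27, -12, -18, 24, 41, -12, 14] -> [14, -12, 41, 24, -18, -12, -27, 1] -> [-12, -18, -12, -27, 1]
  [36, -18, 18, -37, -15, -11] -> [31, -23, 13, -42, -20, -16] -> [-16, -20, -42, 13, -23, 31] -> [-16, -20, -42, -23]
  probe: [5, 24, 43, -41] -> [0, 19, 38, -46] -> [-46, 38, 19, 0] -> [-46, 0]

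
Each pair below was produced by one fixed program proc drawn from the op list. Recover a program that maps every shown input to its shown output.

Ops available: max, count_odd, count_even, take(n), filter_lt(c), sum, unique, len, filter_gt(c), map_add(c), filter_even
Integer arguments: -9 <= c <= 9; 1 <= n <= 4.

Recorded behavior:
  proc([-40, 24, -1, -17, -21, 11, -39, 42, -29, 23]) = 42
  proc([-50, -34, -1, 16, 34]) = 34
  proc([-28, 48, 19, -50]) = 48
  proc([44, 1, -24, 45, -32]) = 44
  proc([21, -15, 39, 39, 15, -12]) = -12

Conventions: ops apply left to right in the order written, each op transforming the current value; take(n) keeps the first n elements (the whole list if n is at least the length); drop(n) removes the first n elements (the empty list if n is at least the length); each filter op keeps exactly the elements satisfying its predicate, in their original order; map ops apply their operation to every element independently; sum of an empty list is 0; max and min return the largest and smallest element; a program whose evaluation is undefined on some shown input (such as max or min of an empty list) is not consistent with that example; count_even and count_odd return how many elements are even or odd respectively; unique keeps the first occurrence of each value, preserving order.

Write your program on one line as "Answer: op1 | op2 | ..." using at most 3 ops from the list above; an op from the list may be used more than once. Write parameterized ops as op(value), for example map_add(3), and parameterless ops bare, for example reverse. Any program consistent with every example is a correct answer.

filter_even | max

Check, running the answer program on each example:
  [-40, 24, -1, -17, -21, 11, -39, 42, -29, 23] -> [-40, 24, 42] -> 42
  [-50, -34, -1, 16, 34] -> [-50, -34, 16, 34] -> 34
  [-28, 48, 19, -50] -> [-28, 48, -50] -> 48
  [44, 1, -24, 45, -32] -> [44, -24, -32] -> 44
  [21, -15, 39, 39, 15, -12] -> [-12] -> -12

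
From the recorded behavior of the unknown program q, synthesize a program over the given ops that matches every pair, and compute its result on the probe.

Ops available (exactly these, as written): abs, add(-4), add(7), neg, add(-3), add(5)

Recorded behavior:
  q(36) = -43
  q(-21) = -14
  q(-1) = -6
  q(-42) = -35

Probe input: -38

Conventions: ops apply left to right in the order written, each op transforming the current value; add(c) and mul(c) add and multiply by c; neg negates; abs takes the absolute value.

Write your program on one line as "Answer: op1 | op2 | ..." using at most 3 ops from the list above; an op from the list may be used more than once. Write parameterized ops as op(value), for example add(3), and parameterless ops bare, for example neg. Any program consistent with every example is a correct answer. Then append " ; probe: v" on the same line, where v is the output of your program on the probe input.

add(7) | abs | neg ; probe: -31

Check, running the answer program on each example:
  36 -> 43 -> 43 -> -43
  -21 -> -14 -> 14 -> -14
  -1 -> 6 -> 6 -> -6
  -42 -> -35 -> 35 -> -35
  probe: -38 -> -31 -> 31 -> -31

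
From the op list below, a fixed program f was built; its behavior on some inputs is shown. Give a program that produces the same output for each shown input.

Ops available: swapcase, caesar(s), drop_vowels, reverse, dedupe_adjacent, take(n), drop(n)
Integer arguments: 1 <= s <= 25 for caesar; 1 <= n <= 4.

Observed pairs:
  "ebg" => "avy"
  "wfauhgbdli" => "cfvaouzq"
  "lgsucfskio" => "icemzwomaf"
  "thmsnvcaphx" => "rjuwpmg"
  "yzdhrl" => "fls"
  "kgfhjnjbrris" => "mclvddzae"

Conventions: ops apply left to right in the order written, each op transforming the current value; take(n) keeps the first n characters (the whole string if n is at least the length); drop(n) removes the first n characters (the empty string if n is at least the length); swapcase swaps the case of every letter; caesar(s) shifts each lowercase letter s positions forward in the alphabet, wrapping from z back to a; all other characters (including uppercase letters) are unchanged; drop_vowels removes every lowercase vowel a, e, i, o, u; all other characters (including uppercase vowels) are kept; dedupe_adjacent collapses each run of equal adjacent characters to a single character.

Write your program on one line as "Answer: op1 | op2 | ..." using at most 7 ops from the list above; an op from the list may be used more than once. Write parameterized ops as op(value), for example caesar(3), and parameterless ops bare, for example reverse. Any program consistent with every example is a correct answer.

dedupe_adjacent | caesar(4) | caesar(23) | drop_vowels | caesar(19) | reverse

Check, running the answer program on each example:
  "ebg" -> "ebg" -> "ifk" -> "fch" -> "fch" -> "yva" -> "avy"
  "wfauhgbdli" -> "wfauhgbdli" -> "ajeylkfhpm" -> "xgbvihcemj" -> "xgbvhcmj" -> "qzuoavfc" -> "cfvaouzq"
  "lgsucfskio" -> "lgsucfskio" -> "pkwygjwoms" -> "mhtvdgtljp" -> "mhtvdgtljp" -> "famowzmeci" -> "icemzwomaf"
  "thmsnvcaphx" -> "thmsnvcaphx" -> "xlqwrzgetlb" -> "uintowdbqiy" -> "ntwdbqy" -> "gmpwujr" -> "rjuwpmg"
  "yzdhrl" -> "yzdhrl" -> "cdhlvp" -> "zaeism" -> "zsm" -> "slf" -> "fls"
  "kgfhjnjbrris" -> "kgfhjnjbris" -> "okjlnrnfvmw" -> "lhgikokcsjt" -> "lhgkkcsjt" -> "eazddvlcm" -> "mclvddzae"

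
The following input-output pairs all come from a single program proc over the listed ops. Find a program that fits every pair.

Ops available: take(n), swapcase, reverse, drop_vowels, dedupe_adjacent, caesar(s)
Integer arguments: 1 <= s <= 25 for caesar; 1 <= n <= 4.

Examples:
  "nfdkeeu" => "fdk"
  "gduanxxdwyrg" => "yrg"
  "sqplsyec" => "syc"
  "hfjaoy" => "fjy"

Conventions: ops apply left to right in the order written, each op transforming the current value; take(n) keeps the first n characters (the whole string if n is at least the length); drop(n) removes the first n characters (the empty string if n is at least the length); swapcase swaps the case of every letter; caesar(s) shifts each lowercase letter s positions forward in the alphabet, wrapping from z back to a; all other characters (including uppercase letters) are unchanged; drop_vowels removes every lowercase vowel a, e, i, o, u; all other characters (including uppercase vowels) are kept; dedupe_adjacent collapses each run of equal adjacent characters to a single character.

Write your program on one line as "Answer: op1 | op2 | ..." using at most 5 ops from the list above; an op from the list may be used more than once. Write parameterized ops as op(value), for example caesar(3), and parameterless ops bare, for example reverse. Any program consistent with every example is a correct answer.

dedupe_adjacent | drop_vowels | reverse | take(3) | reverse

Check, running the answer program on each example:
  "nfdkeeu" -> "nfdkeu" -> "nfdk" -> "kdfn" -> "kdf" -> "fdk"
  "gduanxxdwyrg" -> "gduanxdwyrg" -> "gdnxdwyrg" -> "grywdxndg" -> "gry" -> "yrg"
  "sqplsyec" -> "sqplsyec" -> "sqplsyc" -> "cyslpqs" -> "cys" -> "syc"
  "hfjaoy" -> "hfjaoy" -> "hfjy" -> "yjfh" -> "yjf" -> "fjy"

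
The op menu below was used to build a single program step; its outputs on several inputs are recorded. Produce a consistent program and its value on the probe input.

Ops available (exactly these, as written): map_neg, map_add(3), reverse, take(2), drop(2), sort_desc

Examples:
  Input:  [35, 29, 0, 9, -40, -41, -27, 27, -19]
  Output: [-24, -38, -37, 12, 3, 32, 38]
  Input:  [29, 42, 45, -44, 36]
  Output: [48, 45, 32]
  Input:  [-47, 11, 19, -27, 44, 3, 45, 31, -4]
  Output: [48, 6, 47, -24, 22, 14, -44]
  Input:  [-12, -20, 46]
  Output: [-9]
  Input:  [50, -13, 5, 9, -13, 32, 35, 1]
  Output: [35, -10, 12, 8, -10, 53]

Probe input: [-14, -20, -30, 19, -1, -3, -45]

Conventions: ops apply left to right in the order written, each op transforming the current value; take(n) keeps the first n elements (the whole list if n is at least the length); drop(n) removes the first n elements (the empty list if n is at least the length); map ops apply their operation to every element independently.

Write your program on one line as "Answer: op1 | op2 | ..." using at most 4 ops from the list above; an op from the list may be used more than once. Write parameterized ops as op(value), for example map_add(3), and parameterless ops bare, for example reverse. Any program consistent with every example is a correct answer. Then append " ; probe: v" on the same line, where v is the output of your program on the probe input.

reverse | map_add(3) | drop(2) ; probe: [2, 22, -27, -17, -11]

Check, running the answer program on each example:
  [35, 29, 0, 9, -40, -41, -27, 27, -19] -> [-19, 27, -27, -41, -40, 9, 0, 29, 35] -> [-16, 30, -24, -38, -37, 12, 3, 32, 38] -> [-24, -38, -37, 12, 3, 32, 38]
  [29, 42, 45, -44, 36] -> [36, -44, 45, 42, 29] -> [39, -41, 48, 45, 32] -> [48, 45, 32]
  [-47, 11, 19, -27, 44, 3, 45, 31, -4] -> [-4, 31, 45, 3, 44, -27, 19, 11, -47] -> [-1, 34, 48, 6, 47, -24, 22, 14, -44] -> [48, 6, 47, -24, 22, 14, -44]
  [-12, -20, 46] -> [46, -20, -12] -> [49, -17, -9] -> [-9]
  [50, -13, 5, 9, -13, 32, 35, 1] -> [1, 35, 32, -13, 9, 5, -13, 50] -> [4, 38, 35, -10, 12, 8, -10, 53] -> [35, -10, 12, 8, -10, 53]
  probe: [-14, -20, -30, 19, -1, -3, -45] -> [-45, -3, -1, 19, -30, -20, -14] -> [-42, 0, 2, 22, -27, -17, -11] -> [2, 22, -27, -17, -11]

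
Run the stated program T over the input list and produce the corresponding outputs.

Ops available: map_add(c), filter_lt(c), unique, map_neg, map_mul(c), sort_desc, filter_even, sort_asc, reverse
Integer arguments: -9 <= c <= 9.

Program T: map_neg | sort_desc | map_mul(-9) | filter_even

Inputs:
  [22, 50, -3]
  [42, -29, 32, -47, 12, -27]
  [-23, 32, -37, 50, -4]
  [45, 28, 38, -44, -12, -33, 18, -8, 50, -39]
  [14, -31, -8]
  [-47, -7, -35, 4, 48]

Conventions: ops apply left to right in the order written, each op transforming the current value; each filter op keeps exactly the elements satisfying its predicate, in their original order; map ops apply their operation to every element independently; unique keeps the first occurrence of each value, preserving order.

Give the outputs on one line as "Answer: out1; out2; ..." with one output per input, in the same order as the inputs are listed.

Execution, op by op:
  [22, 50, -3] -> [-22, -50, 3] -> [3, -22, -50] -> [-27, 198, 450] -> [198, 450]
  [42, -29, 32, -47, 12, -27] -> [-42, 29, -32, 47, -12, 27] -> [47, 29, 27, -12, -32, -42] -> [-423, -261, -243, 108, 288, 378] -> [108, 288, 378]
  [-23, 32, -37, 50, -4] -> [23, -32, 37, -50, 4] -> [37, 23, 4, -32, -50] -> [-333, -207, -36, 288, 450] -> [-36, 288, 450]
  [45, 28, 38, -44, -12, -33, 18, -8, 50, -39] -> [-45, -28, -38, 44, 12, 33, -18, 8, -50, 39] -> [44, 39, 33, 12, 8, -18, -28, -38, -45, -50] -> [-396, -351, -297, -108, -72, 162, 252, 342, 405, 450] -> [-396, -108, -72, 162, 252, 342, 450]
  [14, -31, -8] -> [-14, 31, 8] -> [31, 8, -14] -> [-279, -72, 126] -> [-72, 126]
  [-47, -7, -35, 4, 48] -> [47, 7, 35, -4, -48] -> [47, 35, 7, -4, -48] -> [-423, -315, -63, 36, 432] -> [36, 432]

[198, 450]; [108, 288, 378]; [-36, 288, 450]; [-396, -108, -72, 162, 252, 342, 450]; [-72, 126]; [36, 432]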